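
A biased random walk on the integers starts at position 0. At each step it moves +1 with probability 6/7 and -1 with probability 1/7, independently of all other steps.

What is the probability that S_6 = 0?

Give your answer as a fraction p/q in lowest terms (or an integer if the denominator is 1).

Answer: 4320/117649

Derivation:
To be at 0 after 6 steps: need exactly 3 steps of +1 and 3 of -1.
Number of such sequences: C(6,3) = 20
Each has probability (6/7)^3 · (1/7)^3 = 216/117649
P = 20 · 216/117649 = 4320/117649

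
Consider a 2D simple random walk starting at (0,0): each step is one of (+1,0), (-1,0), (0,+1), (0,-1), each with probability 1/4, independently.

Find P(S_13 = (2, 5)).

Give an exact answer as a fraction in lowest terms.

Answer: 184041/33554432

Derivation:
Let h be the number of horizontal steps (so 13-h are vertical). To end at (2,5) need (h+2)/2 right-steps and ((13-h)+5)/2 up-steps.
Sum over h with 2 ≤ h ≤ 8, h ≡ 0 (mod 2), 13-h ≡ 1 (mod 2):
h=2: C(13,2)·C(2,2)·C(11,8) = 78·1·165 = 12870
h=4: C(13,4)·C(4,3)·C(9,7) = 715·4·36 = 102960
h=6: C(13,6)·C(6,4)·C(7,6) = 1716·15·7 = 180180
h=8: C(13,8)·C(8,5)·C(5,5) = 1287·56·1 = 72072
Total favorable: 368082
Total paths: 4^13 = 67108864
P = 368082/67108864 = 184041/33554432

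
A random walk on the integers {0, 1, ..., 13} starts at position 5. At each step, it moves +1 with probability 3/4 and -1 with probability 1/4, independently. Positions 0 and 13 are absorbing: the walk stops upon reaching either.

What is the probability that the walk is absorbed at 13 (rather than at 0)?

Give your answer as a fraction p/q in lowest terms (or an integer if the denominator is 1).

Answer: 793881/797161

Derivation:
Biased walk: p = 3/4, q = 1/4, r = q/p = 1/3
Gambler's ruin: P(hit 13 before 0 | start at 5) = (1 - r^a)/(1 - r^N)
r^5 = 1/243; r^13 = 1/1594323
P = (1 - 1/243) / (1 - 1/1594323) = 242/243 / 1594322/1594323 = 793881/797161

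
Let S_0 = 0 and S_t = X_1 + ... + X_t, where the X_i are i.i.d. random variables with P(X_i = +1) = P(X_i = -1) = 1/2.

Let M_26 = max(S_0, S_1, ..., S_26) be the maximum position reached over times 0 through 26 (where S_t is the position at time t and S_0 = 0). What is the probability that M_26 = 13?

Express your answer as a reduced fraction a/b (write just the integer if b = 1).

Let M_26 = max(S_0,...,S_26). Use the reflection principle: for j ≥ 1, #{paths with M_26 ≥ j} = #{S_26 ≥ j} + #{S_26 ≥ j+1}.
By reflection, #{M_26 ≥ 13} = #{S_26 ≥ 13} + #{S_26 ≥ 14} = 313912 + 313912 = 627824.
#{M_26 ≥ 14} = #{S_26 ≥ 14} + #{S_26 ≥ 15} = 313912 + 83682 = 397594.
#{M_26 = 13} = 627824 - 397594 = 230230.
P(M_26 = 13) = 230230/67108864 = 115115/33554432

Answer: 115115/33554432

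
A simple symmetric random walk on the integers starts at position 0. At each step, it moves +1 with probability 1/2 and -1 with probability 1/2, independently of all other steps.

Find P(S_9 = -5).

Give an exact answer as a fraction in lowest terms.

To reach position -5 after 9 steps: need 2 steps of +1 and 7 of -1.
Favorable paths: C(9,2) = 36
Total paths: 2^9 = 512
P = 36/512 = 9/128

Answer: 9/128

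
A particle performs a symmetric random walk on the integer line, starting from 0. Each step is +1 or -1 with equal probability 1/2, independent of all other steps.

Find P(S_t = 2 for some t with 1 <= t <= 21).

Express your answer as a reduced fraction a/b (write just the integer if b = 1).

Count via complement. Let g(t,s) = #length-t paths at position s with S_1..S_t all ≠ 2.
g(t,s) = g(t-1,s-1) + g(t-1,s+1) for s ≠ 2; g(t,2) = 0.
t=0: g(0,0)=1
t=1: g(1,-1)=1 g(1,1)=1
t=2: g(2,-2)=1 g(2,0)=2
t=3: g(3,-3)=1 g(3,-1)=3 g(3,1)=2
t=4: g(4,-4)=1 g(4,-2)=4 g(4,0)=5
t=5: g(5,-5)=1 g(5,-3)=5 g(5,-1)=9 g(5,1)=5
t=6: g(6,-6)=1 g(6,-4)=6 g(6,-2)=14 g(6,0)=14
t=7: g(7,-7)=1 g(7,-5)=7 g(7,-3)=20 g(7,-1)=28 g(7,1)=14
t=8: g(8,-8)=1 g(8,-6)=8 g(8,-4)=27 g(8,-2)=48 g(8,0)=42
t=9: g(9,-9)=1 g(9,-7)=9 g(9,-5)=35 g(9,-3)=75 g(9,-1)=90 g(9,1)=42
t=10: g(10,-10)=1 g(10,-8)=10 g(10,-6)=44 g(10,-4)=110 g(10,-2)=165 g(10,0)=132
t=11: g(11,-11)=1 g(11,-9)=11 g(11,-7)=54 g(11,-5)=154 g(11,-3)=275 g(11,-1)=297 g(11,1)=132
t=12: g(12,-12)=1 g(12,-10)=12 g(12,-8)=65 g(12,-6)=208 g(12,-4)=429 g(12,-2)=572 g(12,0)=429
t=13: g(13,-13)=1 g(13,-11)=13 g(13,-9)=77 g(13,-7)=273 g(13,-5)=637 g(13,-3)=1001 g(13,-1)=1001 g(13,1)=429
t=14: g(14,-14)=1 g(14,-12)=14 g(14,-10)=90 g(14,-8)=350 g(14,-6)=910 g(14,-4)=1638 g(14,-2)=2002 g(14,0)=1430
t=15: g(15,-15)=1 g(15,-13)=15 g(15,-11)=104 g(15,-9)=440 g(15,-7)=1260 g(15,-5)=2548 g(15,-3)=3640 g(15,-1)=3432 g(15,1)=1430
t=16: g(16,-16)=1 g(16,-14)=16 g(16,-12)=119 g(16,-10)=544 g(16,-8)=1700 g(16,-6)=3808 g(16,-4)=6188 g(16,-2)=7072 g(16,0)=4862
t=17: g(17,-17)=1 g(17,-15)=17 g(17,-13)=135 g(17,-11)=663 g(17,-9)=2244 g(17,-7)=5508 g(17,-5)=9996 g(17,-3)=13260 g(17,-1)=11934 g(17,1)=4862
t=18: g(18,-18)=1 g(18,-16)=18 g(18,-14)=152 g(18,-12)=798 g(18,-10)=2907 g(18,-8)=7752 g(18,-6)=15504 g(18,-4)=23256 g(18,-2)=25194 g(18,0)=16796
t=19: g(19,-19)=1 g(19,-17)=19 g(19,-15)=170 g(19,-13)=950 g(19,-11)=3705 g(19,-9)=10659 g(19,-7)=23256 g(19,-5)=38760 g(19,-3)=48450 g(19,-1)=41990 g(19,1)=16796
t=20: g(20,-20)=1 g(20,-18)=20 g(20,-16)=189 g(20,-14)=1120 g(20,-12)=4655 g(20,-10)=14364 g(20,-8)=33915 g(20,-6)=62016 g(20,-4)=87210 g(20,-2)=90440 g(20,0)=58786
t=21: g(21,-21)=1 g(21,-19)=21 g(21,-17)=209 g(21,-15)=1309 g(21,-13)=5775 g(21,-11)=19019 g(21,-9)=48279 g(21,-7)=95931 g(21,-5)=149226 g(21,-3)=177650 g(21,-1)=149226 g(21,1)=58786
Paths never hitting 2: Σ_s g(21,s) = 705432
Paths hitting 2: 2^21 - 705432 = 1391720
P = 1391720/2097152 = 173965/262144

Answer: 173965/262144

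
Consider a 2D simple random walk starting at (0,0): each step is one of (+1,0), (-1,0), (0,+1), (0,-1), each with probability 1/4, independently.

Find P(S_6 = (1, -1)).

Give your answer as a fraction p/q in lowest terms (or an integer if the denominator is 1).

Let h be the number of horizontal steps (so 6-h are vertical). To end at (1,-1) need (h+1)/2 right-steps and ((6-h)-1)/2 up-steps.
Sum over h with 1 ≤ h ≤ 5, h ≡ 1 (mod 2), 6-h ≡ 1 (mod 2):
h=1: C(6,1)·C(1,1)·C(5,2) = 6·1·10 = 60
h=3: C(6,3)·C(3,2)·C(3,1) = 20·3·3 = 180
h=5: C(6,5)·C(5,3)·C(1,0) = 6·10·1 = 60
Total favorable: 300
Total paths: 4^6 = 4096
P = 300/4096 = 75/1024

Answer: 75/1024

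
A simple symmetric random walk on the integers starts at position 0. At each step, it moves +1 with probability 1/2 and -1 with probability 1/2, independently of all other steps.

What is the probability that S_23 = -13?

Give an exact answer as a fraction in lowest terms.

Answer: 33649/8388608

Derivation:
To reach position -13 after 23 steps: need 5 steps of +1 and 18 of -1.
Favorable paths: C(23,5) = 33649
Total paths: 2^23 = 8388608
P = 33649/8388608 = 33649/8388608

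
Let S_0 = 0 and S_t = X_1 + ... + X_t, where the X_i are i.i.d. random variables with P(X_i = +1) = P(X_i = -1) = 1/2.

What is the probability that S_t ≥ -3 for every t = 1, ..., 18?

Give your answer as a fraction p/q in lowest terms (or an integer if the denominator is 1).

Let f(t,s) = #length-t paths at position s with S_1..S_t all ≥ -3.
f(t,s) = f(t-1,s-1) + f(t-1,s+1) for s ≥ -3; f(t,s) = 0 for s < -3.
t=0: f(0,0)=1
t=1: f(1,-1)=1 f(1,1)=1
t=2: f(2,-2)=1 f(2,0)=2 f(2,2)=1
t=3: f(3,-3)=1 f(3,-1)=3 f(3,1)=3 f(3,3)=1
t=4: f(4,-2)=4 f(4,0)=6 f(4,2)=4 f(4,4)=1
t=5: f(5,-3)=4 f(5,-1)=10 f(5,1)=10 f(5,3)=5 f(5,5)=1
t=6: f(6,-2)=14 f(6,0)=20 f(6,2)=15 f(6,4)=6 f(6,6)=1
t=7: f(7,-3)=14 f(7,-1)=34 f(7,1)=35 f(7,3)=21 f(7,5)=7 f(7,7)=1
t=8: f(8,-2)=48 f(8,0)=69 f(8,2)=56 f(8,4)=28 f(8,6)=8 f(8,8)=1
t=9: f(9,-3)=48 f(9,-1)=117 f(9,1)=125 f(9,3)=84 f(9,5)=36 f(9,7)=9 f(9,9)=1
t=10: f(10,-2)=165 f(10,0)=242 f(10,2)=209 f(10,4)=120 f(10,6)=45 f(10,8)=10 f(10,10)=1
t=11: f(11,-3)=165 f(11,-1)=407 f(11,1)=451 f(11,3)=329 f(11,5)=165 f(11,7)=55 f(11,9)=11 f(11,11)=1
t=12: f(12,-2)=572 f(12,0)=858 f(12,2)=780 f(12,4)=494 f(12,6)=220 f(12,8)=66 f(12,10)=12 f(12,12)=1
t=13: f(13,-3)=572 f(13,-1)=1430 f(13,1)=1638 f(13,3)=1274 f(13,5)=714 f(13,7)=286 f(13,9)=78 f(13,11)=13 f(13,13)=1
t=14: f(14,-2)=2002 f(14,0)=3068 f(14,2)=2912 f(14,4)=1988 f(14,6)=1000 f(14,8)=364 f(14,10)=91 f(14,12)=14 f(14,14)=1
t=15: f(15,-3)=2002 f(15,-1)=5070 f(15,1)=5980 f(15,3)=4900 f(15,5)=2988 f(15,7)=1364 f(15,9)=455 f(15,11)=105 f(15,13)=15 f(15,15)=1
t=16: f(16,-2)=7072 f(16,0)=11050 f(16,2)=10880 f(16,4)=7888 f(16,6)=4352 f(16,8)=1819 f(16,10)=560 f(16,12)=120 f(16,14)=16 f(16,16)=1
t=17: f(17,-3)=7072 f(17,-1)=18122 f(17,1)=21930 f(17,3)=18768 f(17,5)=12240 f(17,7)=6171 f(17,9)=2379 f(17,11)=680 f(17,13)=136 f(17,15)=17 f(17,17)=1
t=18: f(18,-2)=25194 f(18,0)=40052 f(18,2)=40698 f(18,4)=31008 f(18,6)=18411 f(18,8)=8550 f(18,10)=3059 f(18,12)=816 f(18,14)=153 f(18,16)=18 f(18,18)=1
Σ_s f(18,s) = 167960
P = 167960/262144 = 20995/32768

Answer: 20995/32768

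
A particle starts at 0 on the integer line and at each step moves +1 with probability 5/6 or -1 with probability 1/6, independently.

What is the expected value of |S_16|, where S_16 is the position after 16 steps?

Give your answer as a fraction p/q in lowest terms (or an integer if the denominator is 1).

S_16 takes values m ≡ 0 (mod 2) with |m| ≤ 16; P(S_16=m) = C(16,(16+m)/2) · (5/6)^((16+m)/2) · (1/6)^((16-m)/2).
Distribution: P(S=-16)=1/2821109907456, P(S=-14)=5/176319369216, P(S=-12)=125/117546246144, P(S=-10)=4375/176319369216, P(S=-8)=284375/705277476864, P(S=-6)=284375/58773123072, P(S=-4)=15640625/352638738432, P(S=-2)=55859375/176319369216, P(S=0)=279296875/156728328192, P(S=2)=1396484375/176319369216, P(S=4)=9775390625/352638738432, P(S=6)=4443359375/58773123072, P(S=8)=111083984375/705277476864, P(S=10)=42724609375/176319369216, P(S=12)=30517578125/117546246144, P(S=14)=30517578125/176319369216, P(S=16)=152587890625/2821109907456
E[|S_16|] = Σ_m |m|·P(S_16=m) = 313506234241/29386561536

Answer: 313506234241/29386561536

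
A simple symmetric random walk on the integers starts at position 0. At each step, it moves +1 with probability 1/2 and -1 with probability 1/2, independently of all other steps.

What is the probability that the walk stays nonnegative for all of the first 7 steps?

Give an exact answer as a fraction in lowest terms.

Let f(t,s) = #length-t paths at position s with S_1..S_t all ≥ 0.
f(t,s) = f(t-1,s-1) + f(t-1,s+1) for s ≥ 0; f(t,s) = 0 for s < 0.
t=0: f(0,0)=1
t=1: f(1,1)=1
t=2: f(2,0)=1 f(2,2)=1
t=3: f(3,1)=2 f(3,3)=1
t=4: f(4,0)=2 f(4,2)=3 f(4,4)=1
t=5: f(5,1)=5 f(5,3)=4 f(5,5)=1
t=6: f(6,0)=5 f(6,2)=9 f(6,4)=5 f(6,6)=1
t=7: f(7,1)=14 f(7,3)=14 f(7,5)=6 f(7,7)=1
Σ_s f(7,s) = 35
P = 35/128 = 35/128

Answer: 35/128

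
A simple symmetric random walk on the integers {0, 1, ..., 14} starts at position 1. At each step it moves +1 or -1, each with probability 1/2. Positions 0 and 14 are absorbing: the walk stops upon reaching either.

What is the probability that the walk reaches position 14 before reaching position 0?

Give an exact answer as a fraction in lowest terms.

Answer: 1/14

Derivation:
Symmetric walk (p = 1/2): the harmonic-function argument gives P(hit 14 before 0 | start at 1) = a/N.
P = 1/14 = 1/14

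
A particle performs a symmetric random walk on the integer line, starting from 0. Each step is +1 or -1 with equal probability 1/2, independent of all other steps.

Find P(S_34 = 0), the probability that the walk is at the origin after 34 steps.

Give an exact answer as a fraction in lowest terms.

To return to 0 after 34 steps: need exactly 17 steps of +1 and 17 of -1.
Favorable paths: C(34,17) = 2333606220
Total paths: 2^34 = 17179869184
P = 2333606220/17179869184 = 583401555/4294967296

Answer: 583401555/4294967296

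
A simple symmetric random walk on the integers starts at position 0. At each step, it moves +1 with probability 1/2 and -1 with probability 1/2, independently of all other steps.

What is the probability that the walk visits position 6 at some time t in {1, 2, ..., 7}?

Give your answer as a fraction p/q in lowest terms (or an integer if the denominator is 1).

Count via complement. Let g(t,s) = #length-t paths at position s with S_1..S_t all ≠ 6.
g(t,s) = g(t-1,s-1) + g(t-1,s+1) for s ≠ 6; g(t,6) = 0.
t=0: g(0,0)=1
t=1: g(1,-1)=1 g(1,1)=1
t=2: g(2,-2)=1 g(2,0)=2 g(2,2)=1
t=3: g(3,-3)=1 g(3,-1)=3 g(3,1)=3 g(3,3)=1
t=4: g(4,-4)=1 g(4,-2)=4 g(4,0)=6 g(4,2)=4 g(4,4)=1
t=5: g(5,-5)=1 g(5,-3)=5 g(5,-1)=10 g(5,1)=10 g(5,3)=5 g(5,5)=1
t=6: g(6,-6)=1 g(6,-4)=6 g(6,-2)=15 g(6,0)=20 g(6,2)=15 g(6,4)=6
t=7: g(7,-7)=1 g(7,-5)=7 g(7,-3)=21 g(7,-1)=35 g(7,1)=35 g(7,3)=21 g(7,5)=6
Paths never hitting 6: Σ_s g(7,s) = 126
Paths hitting 6: 2^7 - 126 = 2
P = 2/128 = 1/64

Answer: 1/64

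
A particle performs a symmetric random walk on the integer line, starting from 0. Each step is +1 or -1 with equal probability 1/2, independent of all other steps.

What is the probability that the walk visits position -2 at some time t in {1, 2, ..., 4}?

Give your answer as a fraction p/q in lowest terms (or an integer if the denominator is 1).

Answer: 3/8

Derivation:
Count via complement. Let g(t,s) = #length-t paths at position s with S_1..S_t all ≠ -2.
g(t,s) = g(t-1,s-1) + g(t-1,s+1) for s ≠ -2; g(t,-2) = 0.
t=0: g(0,0)=1
t=1: g(1,-1)=1 g(1,1)=1
t=2: g(2,0)=2 g(2,2)=1
t=3: g(3,-1)=2 g(3,1)=3 g(3,3)=1
t=4: g(4,0)=5 g(4,2)=4 g(4,4)=1
Paths never hitting -2: Σ_s g(4,s) = 10
Paths hitting -2: 2^4 - 10 = 6
P = 6/16 = 3/8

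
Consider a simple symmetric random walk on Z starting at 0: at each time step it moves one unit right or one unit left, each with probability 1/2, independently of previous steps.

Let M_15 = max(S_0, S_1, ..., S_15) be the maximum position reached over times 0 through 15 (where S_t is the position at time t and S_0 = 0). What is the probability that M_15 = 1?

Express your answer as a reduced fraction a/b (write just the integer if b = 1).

Answer: 6435/32768

Derivation:
Let M_15 = max(S_0,...,S_15). Use the reflection principle: for j ≥ 1, #{paths with M_15 ≥ j} = #{S_15 ≥ j} + #{S_15 ≥ j+1}.
By reflection, #{M_15 ≥ 1} = #{S_15 ≥ 1} + #{S_15 ≥ 2} = 16384 + 9949 = 26333.
#{M_15 ≥ 2} = #{S_15 ≥ 2} + #{S_15 ≥ 3} = 9949 + 9949 = 19898.
#{M_15 = 1} = 26333 - 19898 = 6435.
P(M_15 = 1) = 6435/32768 = 6435/32768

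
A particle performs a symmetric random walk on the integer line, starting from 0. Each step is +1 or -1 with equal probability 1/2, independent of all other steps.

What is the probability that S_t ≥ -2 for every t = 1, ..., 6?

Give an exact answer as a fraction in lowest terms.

Let f(t,s) = #length-t paths at position s with S_1..S_t all ≥ -2.
f(t,s) = f(t-1,s-1) + f(t-1,s+1) for s ≥ -2; f(t,s) = 0 for s < -2.
t=0: f(0,0)=1
t=1: f(1,-1)=1 f(1,1)=1
t=2: f(2,-2)=1 f(2,0)=2 f(2,2)=1
t=3: f(3,-1)=3 f(3,1)=3 f(3,3)=1
t=4: f(4,-2)=3 f(4,0)=6 f(4,2)=4 f(4,4)=1
t=5: f(5,-1)=9 f(5,1)=10 f(5,3)=5 f(5,5)=1
t=6: f(6,-2)=9 f(6,0)=19 f(6,2)=15 f(6,4)=6 f(6,6)=1
Σ_s f(6,s) = 50
P = 50/64 = 25/32

Answer: 25/32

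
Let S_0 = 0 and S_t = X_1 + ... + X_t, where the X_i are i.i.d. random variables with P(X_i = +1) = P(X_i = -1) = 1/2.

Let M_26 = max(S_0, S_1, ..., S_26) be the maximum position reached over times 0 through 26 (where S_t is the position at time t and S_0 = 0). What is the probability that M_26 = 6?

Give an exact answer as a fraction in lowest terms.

Answer: 5311735/67108864

Derivation:
Let M_26 = max(S_0,...,S_26). Use the reflection principle: for j ≥ 1, #{paths with M_26 ≥ j} = #{S_26 ≥ j} + #{S_26 ≥ j+1}.
By reflection, #{M_26 ≥ 6} = #{S_26 ≥ 6} + #{S_26 ≥ 7} = 10970272 + 5658537 = 16628809.
#{M_26 ≥ 7} = #{S_26 ≥ 7} + #{S_26 ≥ 8} = 5658537 + 5658537 = 11317074.
#{M_26 = 6} = 16628809 - 11317074 = 5311735.
P(M_26 = 6) = 5311735/67108864 = 5311735/67108864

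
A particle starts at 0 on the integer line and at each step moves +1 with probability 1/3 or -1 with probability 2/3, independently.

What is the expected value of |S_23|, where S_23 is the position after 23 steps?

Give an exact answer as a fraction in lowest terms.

S_23 takes values m ≡ 1 (mod 2) with |m| ≤ 23; P(S_23=m) = C(23,(23+m)/2) · (1/3)^((23+m)/2) · (2/3)^((23-m)/2).
Distribution: P(S=-23)=8388608/94143178827, P(S=-21)=96468992/94143178827, P(S=-19)=530579456/94143178827, P(S=-17)=1857028096/94143178827, P(S=-15)=4642570240/94143178827, P(S=-13)=8820883456/94143178827, P(S=-11)=4410441728/31381059609, P(S=-9)=5355536384/31381059609, P(S=-7)=5355536384/31381059609, P(S=-5)=13388840960/94143178827, P(S=-3)=9372188672/94143178827, P(S=-1)=5538111488/94143178827, P(S=1)=2769055744/94143178827, P(S=3)=1171523584/94143178827, P(S=5)=418401280/94143178827, P(S=7)=41840128/31381059609, P(S=9)=10460032/31381059609, P(S=11)=2153536/31381059609, P(S=13)=1076768/94143178827, P(S=15)=141680/94143178827, P(S=17)=14168/94143178827, P(S=19)=1012/94143178827, P(S=21)=46/94143178827, P(S=23)=1/94143178827
E[|S_23|] = Σ_m |m|·P(S_23=m) = 247004221931/31381059609

Answer: 247004221931/31381059609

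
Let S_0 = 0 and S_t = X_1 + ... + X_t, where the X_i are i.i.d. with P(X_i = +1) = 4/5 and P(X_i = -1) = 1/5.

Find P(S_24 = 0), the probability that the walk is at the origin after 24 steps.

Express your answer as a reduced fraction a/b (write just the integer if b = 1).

To be at 0 after 24 steps: need exactly 12 steps of +1 and 12 of -1.
Number of such sequences: C(24,12) = 2704156
Each has probability (4/5)^12 · (1/5)^12 = 16777216/59604644775390625
P = 2704156 · 16777216/59604644775390625 = 45368209309696/59604644775390625

Answer: 45368209309696/59604644775390625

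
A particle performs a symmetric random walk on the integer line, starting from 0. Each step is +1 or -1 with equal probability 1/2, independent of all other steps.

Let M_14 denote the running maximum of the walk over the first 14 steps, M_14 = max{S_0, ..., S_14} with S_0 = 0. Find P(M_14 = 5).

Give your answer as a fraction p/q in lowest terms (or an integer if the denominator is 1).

Answer: 1001/16384

Derivation:
Let M_14 = max(S_0,...,S_14). Use the reflection principle: for j ≥ 1, #{paths with M_14 ≥ j} = #{S_14 ≥ j} + #{S_14 ≥ j+1}.
By reflection, #{M_14 ≥ 5} = #{S_14 ≥ 5} + #{S_14 ≥ 6} = 1471 + 1471 = 2942.
#{M_14 ≥ 6} = #{S_14 ≥ 6} + #{S_14 ≥ 7} = 1471 + 470 = 1941.
#{M_14 = 5} = 2942 - 1941 = 1001.
P(M_14 = 5) = 1001/16384 = 1001/16384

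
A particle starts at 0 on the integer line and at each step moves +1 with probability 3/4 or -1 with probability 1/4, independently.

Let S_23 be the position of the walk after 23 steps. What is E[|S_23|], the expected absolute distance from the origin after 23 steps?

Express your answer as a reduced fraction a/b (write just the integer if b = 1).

Answer: 25323197417533/2199023255552

Derivation:
S_23 takes values m ≡ 1 (mod 2) with |m| ≤ 23; P(S_23=m) = C(23,(23+m)/2) · (3/4)^((23+m)/2) · (1/4)^((23-m)/2).
Distribution: P(S=-23)=1/70368744177664, P(S=-21)=69/70368744177664, P(S=-19)=2277/70368744177664, P(S=-17)=47817/70368744177664, P(S=-15)=717255/70368744177664, P(S=-13)=8176707/70368744177664, P(S=-11)=73590363/70368744177664, P(S=-9)=536158359/70368744177664, P(S=-7)=1608475077/35184372088832, P(S=-5)=8042375385/35184372088832, P(S=-3)=33777976617/35184372088832, P(S=-1)=119758280733/35184372088832, P(S=1)=359274842199/35184372088832, P(S=3)=912005368659/35184372088832, P(S=5)=1954297218555/35184372088832, P(S=7)=3517734993399/35184372088832, P(S=9)=10553204980197/70368744177664, P(S=11)=13036312034361/70368744177664, P(S=13)=13036312034361/70368744177664, P(S=15)=10291825290285/70368744177664, P(S=17)=6175095174171/70368744177664, P(S=19)=2646469360359/70368744177664, P(S=21)=721764371007/70368744177664, P(S=23)=94143178827/70368744177664
E[|S_23|] = Σ_m |m|·P(S_23=m) = 25323197417533/2199023255552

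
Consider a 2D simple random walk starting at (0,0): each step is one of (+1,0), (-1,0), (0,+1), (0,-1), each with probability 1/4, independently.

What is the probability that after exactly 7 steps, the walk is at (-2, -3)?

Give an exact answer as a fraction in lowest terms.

Answer: 245/16384

Derivation:
Let h be the number of horizontal steps (so 7-h are vertical). To end at (-2,-3) need (h-2)/2 right-steps and ((7-h)-3)/2 up-steps.
Sum over h with 2 ≤ h ≤ 4, h ≡ 0 (mod 2), 7-h ≡ 1 (mod 2):
h=2: C(7,2)·C(2,0)·C(5,1) = 21·1·5 = 105
h=4: C(7,4)·C(4,1)·C(3,0) = 35·4·1 = 140
Total favorable: 245
Total paths: 4^7 = 16384
P = 245/16384 = 245/16384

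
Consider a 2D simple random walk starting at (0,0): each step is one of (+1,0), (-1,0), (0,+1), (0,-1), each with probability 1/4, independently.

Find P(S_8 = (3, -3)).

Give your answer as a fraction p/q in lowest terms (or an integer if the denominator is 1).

Answer: 35/4096

Derivation:
Let h be the number of horizontal steps (so 8-h are vertical). To end at (3,-3) need (h+3)/2 right-steps and ((8-h)-3)/2 up-steps.
Sum over h with 3 ≤ h ≤ 5, h ≡ 1 (mod 2), 8-h ≡ 1 (mod 2):
h=3: C(8,3)·C(3,3)·C(5,1) = 56·1·5 = 280
h=5: C(8,5)·C(5,4)·C(3,0) = 56·5·1 = 280
Total favorable: 560
Total paths: 4^8 = 65536
P = 560/65536 = 35/4096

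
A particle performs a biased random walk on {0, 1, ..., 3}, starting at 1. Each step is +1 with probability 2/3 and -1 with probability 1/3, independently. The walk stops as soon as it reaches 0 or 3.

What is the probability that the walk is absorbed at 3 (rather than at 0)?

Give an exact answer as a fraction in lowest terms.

Answer: 4/7

Derivation:
Biased walk: p = 2/3, q = 1/3, r = q/p = 1/2
Gambler's ruin: P(hit 3 before 0 | start at 1) = (1 - r^a)/(1 - r^N)
r^1 = 1/2; r^3 = 1/8
P = (1 - 1/2) / (1 - 1/8) = 1/2 / 7/8 = 4/7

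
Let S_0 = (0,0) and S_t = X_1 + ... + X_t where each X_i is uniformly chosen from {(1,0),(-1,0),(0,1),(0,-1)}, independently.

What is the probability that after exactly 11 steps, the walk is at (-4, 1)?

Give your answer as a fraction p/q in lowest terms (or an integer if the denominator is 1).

Let h be the number of horizontal steps (so 11-h are vertical). To end at (-4,1) need (h-4)/2 right-steps and ((11-h)+1)/2 up-steps.
Sum over h with 4 ≤ h ≤ 10, h ≡ 0 (mod 2), 11-h ≡ 1 (mod 2):
h=4: C(11,4)·C(4,0)·C(7,4) = 330·1·35 = 11550
h=6: C(11,6)·C(6,1)·C(5,3) = 462·6·10 = 27720
h=8: C(11,8)·C(8,2)·C(3,2) = 165·28·3 = 13860
h=10: C(11,10)·C(10,3)·C(1,1) = 11·120·1 = 1320
Total favorable: 54450
Total paths: 4^11 = 4194304
P = 54450/4194304 = 27225/2097152

Answer: 27225/2097152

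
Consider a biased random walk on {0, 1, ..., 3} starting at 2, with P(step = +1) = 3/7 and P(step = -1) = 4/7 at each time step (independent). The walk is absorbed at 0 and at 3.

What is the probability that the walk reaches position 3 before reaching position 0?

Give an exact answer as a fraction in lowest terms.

Answer: 21/37

Derivation:
Biased walk: p = 3/7, q = 4/7, r = q/p = 4/3
Gambler's ruin: P(hit 3 before 0 | start at 2) = (1 - r^a)/(1 - r^N)
r^2 = 16/9; r^3 = 64/27
P = (1 - 16/9) / (1 - 64/27) = -7/9 / -37/27 = 21/37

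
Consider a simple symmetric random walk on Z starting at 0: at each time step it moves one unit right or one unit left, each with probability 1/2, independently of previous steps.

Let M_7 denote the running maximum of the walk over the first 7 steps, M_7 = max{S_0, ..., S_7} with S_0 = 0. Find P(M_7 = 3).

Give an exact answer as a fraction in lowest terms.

Let M_7 = max(S_0,...,S_7). Use the reflection principle: for j ≥ 1, #{paths with M_7 ≥ j} = #{S_7 ≥ j} + #{S_7 ≥ j+1}.
By reflection, #{M_7 ≥ 3} = #{S_7 ≥ 3} + #{S_7 ≥ 4} = 29 + 8 = 37.
#{M_7 ≥ 4} = #{S_7 ≥ 4} + #{S_7 ≥ 5} = 8 + 8 = 16.
#{M_7 = 3} = 37 - 16 = 21.
P(M_7 = 3) = 21/128 = 21/128

Answer: 21/128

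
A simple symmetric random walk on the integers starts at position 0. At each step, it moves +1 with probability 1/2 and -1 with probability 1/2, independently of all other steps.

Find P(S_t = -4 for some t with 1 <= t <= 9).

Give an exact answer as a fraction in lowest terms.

Answer: 23/128

Derivation:
Count via complement. Let g(t,s) = #length-t paths at position s with S_1..S_t all ≠ -4.
g(t,s) = g(t-1,s-1) + g(t-1,s+1) for s ≠ -4; g(t,-4) = 0.
t=0: g(0,0)=1
t=1: g(1,-1)=1 g(1,1)=1
t=2: g(2,-2)=1 g(2,0)=2 g(2,2)=1
t=3: g(3,-3)=1 g(3,-1)=3 g(3,1)=3 g(3,3)=1
t=4: g(4,-2)=4 g(4,0)=6 g(4,2)=4 g(4,4)=1
t=5: g(5,-3)=4 g(5,-1)=10 g(5,1)=10 g(5,3)=5 g(5,5)=1
t=6: g(6,-2)=14 g(6,0)=20 g(6,2)=15 g(6,4)=6 g(6,6)=1
t=7: g(7,-3)=14 g(7,-1)=34 g(7,1)=35 g(7,3)=21 g(7,5)=7 g(7,7)=1
t=8: g(8,-2)=48 g(8,0)=69 g(8,2)=56 g(8,4)=28 g(8,6)=8 g(8,8)=1
t=9: g(9,-3)=48 g(9,-1)=117 g(9,1)=125 g(9,3)=84 g(9,5)=36 g(9,7)=9 g(9,9)=1
Paths never hitting -4: Σ_s g(9,s) = 420
Paths hitting -4: 2^9 - 420 = 92
P = 92/512 = 23/128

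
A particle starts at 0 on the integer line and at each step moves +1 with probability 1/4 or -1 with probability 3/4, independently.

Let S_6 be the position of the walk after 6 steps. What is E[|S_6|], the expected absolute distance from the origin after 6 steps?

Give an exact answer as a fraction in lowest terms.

S_6 takes values m ≡ 0 (mod 2) with |m| ≤ 6; P(S_6=m) = C(6,(6+m)/2) · (1/4)^((6+m)/2) · (3/4)^((6-m)/2).
Distribution: P(S=-6)=729/4096, P(S=-4)=729/2048, P(S=-2)=1215/4096, P(S=0)=135/1024, P(S=2)=135/4096, P(S=4)=9/2048, P(S=6)=1/4096
E[|S_6|] = Σ_m |m|·P(S_6=m) = 1623/512

Answer: 1623/512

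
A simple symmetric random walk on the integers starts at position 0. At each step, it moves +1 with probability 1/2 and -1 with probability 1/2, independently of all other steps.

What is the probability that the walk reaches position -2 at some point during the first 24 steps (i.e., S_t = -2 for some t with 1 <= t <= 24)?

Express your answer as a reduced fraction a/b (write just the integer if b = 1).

Count via complement. Let g(t,s) = #length-t paths at position s with S_1..S_t all ≠ -2.
g(t,s) = g(t-1,s-1) + g(t-1,s+1) for s ≠ -2; g(t,-2) = 0.
t=0: g(0,0)=1
t=1: g(1,-1)=1 g(1,1)=1
t=2: g(2,0)=2 g(2,2)=1
t=3: g(3,-1)=2 g(3,1)=3 g(3,3)=1
t=4: g(4,0)=5 g(4,2)=4 g(4,4)=1
t=5: g(5,-1)=5 g(5,1)=9 g(5,3)=5 g(5,5)=1
t=6: g(6,0)=14 g(6,2)=14 g(6,4)=6 g(6,6)=1
t=7: g(7,-1)=14 g(7,1)=28 g(7,3)=20 g(7,5)=7 g(7,7)=1
t=8: g(8,0)=42 g(8,2)=48 g(8,4)=27 g(8,6)=8 g(8,8)=1
t=9: g(9,-1)=42 g(9,1)=90 g(9,3)=75 g(9,5)=35 g(9,7)=9 g(9,9)=1
t=10: g(10,0)=132 g(10,2)=165 g(10,4)=110 g(10,6)=44 g(10,8)=10 g(10,10)=1
t=11: g(11,-1)=132 g(11,1)=297 g(11,3)=275 g(11,5)=154 g(11,7)=54 g(11,9)=11 g(11,11)=1
t=12: g(12,0)=429 g(12,2)=572 g(12,4)=429 g(12,6)=208 g(12,8)=65 g(12,10)=12 g(12,12)=1
t=13: g(13,-1)=429 g(13,1)=1001 g(13,3)=1001 g(13,5)=637 g(13,7)=273 g(13,9)=77 g(13,11)=13 g(13,13)=1
t=14: g(14,0)=1430 g(14,2)=2002 g(14,4)=1638 g(14,6)=910 g(14,8)=350 g(14,10)=90 g(14,12)=14 g(14,14)=1
t=15: g(15,-1)=1430 g(15,1)=3432 g(15,3)=3640 g(15,5)=2548 g(15,7)=1260 g(15,9)=440 g(15,11)=104 g(15,13)=15 g(15,15)=1
t=16: g(16,0)=4862 g(16,2)=7072 g(16,4)=6188 g(16,6)=3808 g(16,8)=1700 g(16,10)=544 g(16,12)=119 g(16,14)=16 g(16,16)=1
t=17: g(17,-1)=4862 g(17,1)=11934 g(17,3)=13260 g(17,5)=9996 g(17,7)=5508 g(17,9)=2244 g(17,11)=663 g(17,13)=135 g(17,15)=17 g(17,17)=1
t=18: g(18,0)=16796 g(18,2)=25194 g(18,4)=23256 g(18,6)=15504 g(18,8)=7752 g(18,10)=2907 g(18,12)=798 g(18,14)=152 g(18,16)=18 g(18,18)=1
t=19: g(19,-1)=16796 g(19,1)=41990 g(19,3)=48450 g(19,5)=38760 g(19,7)=23256 g(19,9)=10659 g(19,11)=3705 g(19,13)=950 g(19,15)=170 g(19,17)=19 g(19,19)=1
t=20: g(20,0)=58786 g(20,2)=90440 g(20,4)=87210 g(20,6)=62016 g(20,8)=33915 g(20,10)=14364 g(20,12)=4655 g(20,14)=1120 g(20,16)=189 g(20,18)=20 g(20,20)=1
t=21: g(21,-1)=58786 g(21,1)=149226 g(21,3)=177650 g(21,5)=149226 g(21,7)=95931 g(21,9)=48279 g(21,11)=19019 g(21,13)=5775 g(21,15)=1309 g(21,17)=209 g(21,19)=21 g(21,21)=1
t=22: g(22,0)=208012 g(22,2)=326876 g(22,4)=326876 g(22,6)=245157 g(22,8)=144210 g(22,10)=67298 g(22,12)=24794 g(22,14)=7084 g(22,16)=1518 g(22,18)=230 g(22,20)=22 g(22,22)=1
t=23: g(23,-1)=208012 g(23,1)=534888 g(23,3)=653752 g(23,5)=572033 g(23,7)=389367 g(23,9)=211508 g(23,11)=92092 g(23,13)=31878 g(23,15)=8602 g(23,17)=1748 g(23,19)=252 g(23,21)=23 g(23,23)=1
t=24: g(24,0)=742900 g(24,2)=1188640 g(24,4)=1225785 g(24,6)=961400 g(24,8)=600875 g(24,10)=303600 g(24,12)=123970 g(24,14)=40480 g(24,16)=10350 g(24,18)=2000 g(24,20)=275 g(24,22)=24 g(24,24)=1
Paths never hitting -2: Σ_s g(24,s) = 5200300
Paths hitting -2: 2^24 - 5200300 = 11576916
P = 11576916/16777216 = 2894229/4194304

Answer: 2894229/4194304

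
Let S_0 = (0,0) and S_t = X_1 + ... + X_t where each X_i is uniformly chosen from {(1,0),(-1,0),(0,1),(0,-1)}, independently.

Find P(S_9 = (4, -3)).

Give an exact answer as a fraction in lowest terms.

Let h be the number of horizontal steps (so 9-h are vertical). To end at (4,-3) need (h+4)/2 right-steps and ((9-h)-3)/2 up-steps.
Sum over h with 4 ≤ h ≤ 6, h ≡ 0 (mod 2), 9-h ≡ 1 (mod 2):
h=4: C(9,4)·C(4,4)·C(5,1) = 126·1·5 = 630
h=6: C(9,6)·C(6,5)·C(3,0) = 84·6·1 = 504
Total favorable: 1134
Total paths: 4^9 = 262144
P = 1134/262144 = 567/131072

Answer: 567/131072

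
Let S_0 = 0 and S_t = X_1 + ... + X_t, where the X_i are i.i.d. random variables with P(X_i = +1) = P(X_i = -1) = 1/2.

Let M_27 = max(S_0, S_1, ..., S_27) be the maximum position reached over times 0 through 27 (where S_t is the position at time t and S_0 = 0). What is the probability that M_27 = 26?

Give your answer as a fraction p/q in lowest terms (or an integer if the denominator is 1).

Let M_27 = max(S_0,...,S_27). Use the reflection principle: for j ≥ 1, #{paths with M_27 ≥ j} = #{S_27 ≥ j} + #{S_27 ≥ j+1}.
By reflection, #{M_27 ≥ 26} = #{S_27 ≥ 26} + #{S_27 ≥ 27} = 1 + 1 = 2.
#{M_27 ≥ 27} = #{S_27 ≥ 27} + #{S_27 ≥ 28} = 1 + 0 = 1.
#{M_27 = 26} = 2 - 1 = 1.
P(M_27 = 26) = 1/134217728 = 1/134217728

Answer: 1/134217728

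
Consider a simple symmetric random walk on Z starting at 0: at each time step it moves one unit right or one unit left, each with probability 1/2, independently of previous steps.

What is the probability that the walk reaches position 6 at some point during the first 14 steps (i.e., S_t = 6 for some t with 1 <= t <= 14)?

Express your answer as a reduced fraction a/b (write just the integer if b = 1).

Answer: 1941/16384

Derivation:
Count via complement. Let g(t,s) = #length-t paths at position s with S_1..S_t all ≠ 6.
g(t,s) = g(t-1,s-1) + g(t-1,s+1) for s ≠ 6; g(t,6) = 0.
t=0: g(0,0)=1
t=1: g(1,-1)=1 g(1,1)=1
t=2: g(2,-2)=1 g(2,0)=2 g(2,2)=1
t=3: g(3,-3)=1 g(3,-1)=3 g(3,1)=3 g(3,3)=1
t=4: g(4,-4)=1 g(4,-2)=4 g(4,0)=6 g(4,2)=4 g(4,4)=1
t=5: g(5,-5)=1 g(5,-3)=5 g(5,-1)=10 g(5,1)=10 g(5,3)=5 g(5,5)=1
t=6: g(6,-6)=1 g(6,-4)=6 g(6,-2)=15 g(6,0)=20 g(6,2)=15 g(6,4)=6
t=7: g(7,-7)=1 g(7,-5)=7 g(7,-3)=21 g(7,-1)=35 g(7,1)=35 g(7,3)=21 g(7,5)=6
t=8: g(8,-8)=1 g(8,-6)=8 g(8,-4)=28 g(8,-2)=56 g(8,0)=70 g(8,2)=56 g(8,4)=27
t=9: g(9,-9)=1 g(9,-7)=9 g(9,-5)=36 g(9,-3)=84 g(9,-1)=126 g(9,1)=126 g(9,3)=83 g(9,5)=27
t=10: g(10,-10)=1 g(10,-8)=10 g(10,-6)=45 g(10,-4)=120 g(10,-2)=210 g(10,0)=252 g(10,2)=209 g(10,4)=110
t=11: g(11,-11)=1 g(11,-9)=11 g(11,-7)=55 g(11,-5)=165 g(11,-3)=330 g(11,-1)=462 g(11,1)=461 g(11,3)=319 g(11,5)=110
t=12: g(12,-12)=1 g(12,-10)=12 g(12,-8)=66 g(12,-6)=220 g(12,-4)=495 g(12,-2)=792 g(12,0)=923 g(12,2)=780 g(12,4)=429
t=13: g(13,-13)=1 g(13,-11)=13 g(13,-9)=78 g(13,-7)=286 g(13,-5)=715 g(13,-3)=1287 g(13,-1)=1715 g(13,1)=1703 g(13,3)=1209 g(13,5)=429
t=14: g(14,-14)=1 g(14,-12)=14 g(14,-10)=91 g(14,-8)=364 g(14,-6)=1001 g(14,-4)=2002 g(14,-2)=3002 g(14,0)=3418 g(14,2)=2912 g(14,4)=1638
Paths never hitting 6: Σ_s g(14,s) = 14443
Paths hitting 6: 2^14 - 14443 = 1941
P = 1941/16384 = 1941/16384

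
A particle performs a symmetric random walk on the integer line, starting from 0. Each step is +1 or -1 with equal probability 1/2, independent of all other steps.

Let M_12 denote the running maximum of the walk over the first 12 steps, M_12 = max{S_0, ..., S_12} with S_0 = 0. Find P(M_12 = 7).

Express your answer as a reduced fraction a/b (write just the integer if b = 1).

Let M_12 = max(S_0,...,S_12). Use the reflection principle: for j ≥ 1, #{paths with M_12 ≥ j} = #{S_12 ≥ j} + #{S_12 ≥ j+1}.
By reflection, #{M_12 ≥ 7} = #{S_12 ≥ 7} + #{S_12 ≥ 8} = 79 + 79 = 158.
#{M_12 ≥ 8} = #{S_12 ≥ 8} + #{S_12 ≥ 9} = 79 + 13 = 92.
#{M_12 = 7} = 158 - 92 = 66.
P(M_12 = 7) = 66/4096 = 33/2048

Answer: 33/2048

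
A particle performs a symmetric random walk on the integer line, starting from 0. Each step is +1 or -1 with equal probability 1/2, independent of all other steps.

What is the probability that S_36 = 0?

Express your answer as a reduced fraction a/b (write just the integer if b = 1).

To return to 0 after 36 steps: need exactly 18 steps of +1 and 18 of -1.
Favorable paths: C(36,18) = 9075135300
Total paths: 2^36 = 68719476736
P = 9075135300/68719476736 = 2268783825/17179869184

Answer: 2268783825/17179869184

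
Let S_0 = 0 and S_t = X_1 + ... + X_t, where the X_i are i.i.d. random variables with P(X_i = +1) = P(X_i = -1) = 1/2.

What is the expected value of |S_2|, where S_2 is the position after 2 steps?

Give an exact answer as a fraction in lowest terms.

Answer: 1

Derivation:
S_2 takes values m ≡ 0 (mod 2) with |m| ≤ 2; P(S_2=m) = C(2,(2+m)/2)/2^2.
Total paths: 2^2 = 4
Distribution: P(S=-2)=1/4, P(S=0)=2/4, P(S=2)=1/4
E[|S_2|] = Σ_m |m|·P(S_2=m) = 4/4 = 1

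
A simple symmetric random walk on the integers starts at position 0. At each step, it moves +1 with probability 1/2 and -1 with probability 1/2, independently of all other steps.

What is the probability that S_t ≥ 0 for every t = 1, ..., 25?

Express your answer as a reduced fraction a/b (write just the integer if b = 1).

Let f(t,s) = #length-t paths at position s with S_1..S_t all ≥ 0.
f(t,s) = f(t-1,s-1) + f(t-1,s+1) for s ≥ 0; f(t,s) = 0 for s < 0.
t=0: f(0,0)=1
t=1: f(1,1)=1
t=2: f(2,0)=1 f(2,2)=1
t=3: f(3,1)=2 f(3,3)=1
t=4: f(4,0)=2 f(4,2)=3 f(4,4)=1
t=5: f(5,1)=5 f(5,3)=4 f(5,5)=1
t=6: f(6,0)=5 f(6,2)=9 f(6,4)=5 f(6,6)=1
t=7: f(7,1)=14 f(7,3)=14 f(7,5)=6 f(7,7)=1
t=8: f(8,0)=14 f(8,2)=28 f(8,4)=20 f(8,6)=7 f(8,8)=1
t=9: f(9,1)=42 f(9,3)=48 f(9,5)=27 f(9,7)=8 f(9,9)=1
t=10: f(10,0)=42 f(10,2)=90 f(10,4)=75 f(10,6)=35 f(10,8)=9 f(10,10)=1
t=11: f(11,1)=132 f(11,3)=165 f(11,5)=110 f(11,7)=44 f(11,9)=10 f(11,11)=1
t=12: f(12,0)=132 f(12,2)=297 f(12,4)=275 f(12,6)=154 f(12,8)=54 f(12,10)=11 f(12,12)=1
t=13: f(13,1)=429 f(13,3)=572 f(13,5)=429 f(13,7)=208 f(13,9)=65 f(13,11)=12 f(13,13)=1
t=14: f(14,0)=429 f(14,2)=1001 f(14,4)=1001 f(14,6)=637 f(14,8)=273 f(14,10)=77 f(14,12)=13 f(14,14)=1
t=15: f(15,1)=1430 f(15,3)=2002 f(15,5)=1638 f(15,7)=910 f(15,9)=350 f(15,11)=90 f(15,13)=14 f(15,15)=1
t=16: f(16,0)=1430 f(16,2)=3432 f(16,4)=3640 f(16,6)=2548 f(16,8)=1260 f(16,10)=440 f(16,12)=104 f(16,14)=15 f(16,16)=1
t=17: f(17,1)=4862 f(17,3)=7072 f(17,5)=6188 f(17,7)=3808 f(17,9)=1700 f(17,11)=544 f(17,13)=119 f(17,15)=16 f(17,17)=1
t=18: f(18,0)=4862 f(18,2)=11934 f(18,4)=13260 f(18,6)=9996 f(18,8)=5508 f(18,10)=2244 f(18,12)=663 f(18,14)=135 f(18,16)=17 f(18,18)=1
t=19: f(19,1)=16796 f(19,3)=25194 f(19,5)=23256 f(19,7)=15504 f(19,9)=7752 f(19,11)=2907 f(19,13)=798 f(19,15)=152 f(19,17)=18 f(19,19)=1
t=20: f(20,0)=16796 f(20,2)=41990 f(20,4)=48450 f(20,6)=38760 f(20,8)=23256 f(20,10)=10659 f(20,12)=3705 f(20,14)=950 f(20,16)=170 f(20,18)=19 f(20,20)=1
t=21: f(21,1)=58786 f(21,3)=90440 f(21,5)=87210 f(21,7)=62016 f(21,9)=33915 f(21,11)=14364 f(21,13)=4655 f(21,15)=1120 f(21,17)=189 f(21,19)=20 f(21,21)=1
t=22: f(22,0)=58786 f(22,2)=149226 f(22,4)=177650 f(22,6)=149226 f(22,8)=95931 f(22,10)=48279 f(22,12)=19019 f(22,14)=5775 f(22,16)=1309 f(22,18)=209 f(22,20)=21 f(22,22)=1
t=23: f(23,1)=208012 f(23,3)=326876 f(23,5)=326876 f(23,7)=245157 f(23,9)=144210 f(23,11)=67298 f(23,13)=24794 f(23,15)=7084 f(23,17)=1518 f(23,19)=230 f(23,21)=22 f(23,23)=1
t=24: f(24,0)=208012 f(24,2)=534888 f(24,4)=653752 f(24,6)=572033 f(24,8)=389367 f(24,10)=211508 f(24,12)=92092 f(24,14)=31878 f(24,16)=8602 f(24,18)=1748 f(24,20)=252 f(24,22)=23 f(24,24)=1
t=25: f(25,1)=742900 f(25,3)=1188640 f(25,5)=1225785 f(25,7)=961400 f(25,9)=600875 f(25,11)=303600 f(25,13)=123970 f(25,15)=40480 f(25,17)=10350 f(25,19)=2000 f(25,21)=275 f(25,23)=24 f(25,25)=1
Σ_s f(25,s) = 5200300
P = 5200300/33554432 = 1300075/8388608

Answer: 1300075/8388608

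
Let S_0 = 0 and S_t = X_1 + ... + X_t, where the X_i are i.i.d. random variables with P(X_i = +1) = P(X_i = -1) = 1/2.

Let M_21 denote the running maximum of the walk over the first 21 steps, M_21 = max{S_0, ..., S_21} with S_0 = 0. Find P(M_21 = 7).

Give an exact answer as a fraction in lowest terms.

Let M_21 = max(S_0,...,S_21). Use the reflection principle: for j ≥ 1, #{paths with M_21 ≥ j} = #{S_21 ≥ j} + #{S_21 ≥ j+1}.
By reflection, #{M_21 ≥ 7} = #{S_21 ≥ 7} + #{S_21 ≥ 8} = 198440 + 82160 = 280600.
#{M_21 ≥ 8} = #{S_21 ≥ 8} + #{S_21 ≥ 9} = 82160 + 82160 = 164320.
#{M_21 = 7} = 280600 - 164320 = 116280.
P(M_21 = 7) = 116280/2097152 = 14535/262144

Answer: 14535/262144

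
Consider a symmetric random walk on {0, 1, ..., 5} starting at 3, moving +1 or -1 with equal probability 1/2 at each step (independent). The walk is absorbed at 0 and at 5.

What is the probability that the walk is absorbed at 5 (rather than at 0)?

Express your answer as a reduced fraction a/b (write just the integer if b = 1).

Symmetric walk (p = 1/2): the harmonic-function argument gives P(hit 5 before 0 | start at 3) = a/N.
P = 3/5 = 3/5

Answer: 3/5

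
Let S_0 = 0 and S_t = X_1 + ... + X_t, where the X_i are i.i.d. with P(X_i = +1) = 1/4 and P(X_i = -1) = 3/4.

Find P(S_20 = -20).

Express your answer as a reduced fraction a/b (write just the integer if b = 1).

Answer: 3486784401/1099511627776

Derivation:
To reach position -20 after 20 steps: need 0 steps of +1 and 20 steps of -1.
Number of such sequences: C(20,0) = 1
Each has probability (1/4)^0 · (3/4)^20 = 3486784401/1099511627776
P = 1 · 3486784401/1099511627776 = 3486784401/1099511627776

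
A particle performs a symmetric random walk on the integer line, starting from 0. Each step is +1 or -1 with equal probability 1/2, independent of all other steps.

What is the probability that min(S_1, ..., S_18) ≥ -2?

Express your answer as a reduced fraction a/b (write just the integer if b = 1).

Answer: 17017/32768

Derivation:
Let f(t,s) = #length-t paths at position s with S_1..S_t all ≥ -2.
f(t,s) = f(t-1,s-1) + f(t-1,s+1) for s ≥ -2; f(t,s) = 0 for s < -2.
t=0: f(0,0)=1
t=1: f(1,-1)=1 f(1,1)=1
t=2: f(2,-2)=1 f(2,0)=2 f(2,2)=1
t=3: f(3,-1)=3 f(3,1)=3 f(3,3)=1
t=4: f(4,-2)=3 f(4,0)=6 f(4,2)=4 f(4,4)=1
t=5: f(5,-1)=9 f(5,1)=10 f(5,3)=5 f(5,5)=1
t=6: f(6,-2)=9 f(6,0)=19 f(6,2)=15 f(6,4)=6 f(6,6)=1
t=7: f(7,-1)=28 f(7,1)=34 f(7,3)=21 f(7,5)=7 f(7,7)=1
t=8: f(8,-2)=28 f(8,0)=62 f(8,2)=55 f(8,4)=28 f(8,6)=8 f(8,8)=1
t=9: f(9,-1)=90 f(9,1)=117 f(9,3)=83 f(9,5)=36 f(9,7)=9 f(9,9)=1
t=10: f(10,-2)=90 f(10,0)=207 f(10,2)=200 f(10,4)=119 f(10,6)=45 f(10,8)=10 f(10,10)=1
t=11: f(11,-1)=297 f(11,1)=407 f(11,3)=319 f(11,5)=164 f(11,7)=55 f(11,9)=11 f(11,11)=1
t=12: f(12,-2)=297 f(12,0)=704 f(12,2)=726 f(12,4)=483 f(12,6)=219 f(12,8)=66 f(12,10)=12 f(12,12)=1
t=13: f(13,-1)=1001 f(13,1)=1430 f(13,3)=1209 f(13,5)=702 f(13,7)=285 f(13,9)=78 f(13,11)=13 f(13,13)=1
t=14: f(14,-2)=1001 f(14,0)=2431 f(14,2)=2639 f(14,4)=1911 f(14,6)=987 f(14,8)=363 f(14,10)=91 f(14,12)=14 f(14,14)=1
t=15: f(15,-1)=3432 f(15,1)=5070 f(15,3)=4550 f(15,5)=2898 f(15,7)=1350 f(15,9)=454 f(15,11)=105 f(15,13)=15 f(15,15)=1
t=16: f(16,-2)=3432 f(16,0)=8502 f(16,2)=9620 f(16,4)=7448 f(16,6)=4248 f(16,8)=1804 f(16,10)=559 f(16,12)=120 f(16,14)=16 f(16,16)=1
t=17: f(17,-1)=11934 f(17,1)=18122 f(17,3)=17068 f(17,5)=11696 f(17,7)=6052 f(17,9)=2363 f(17,11)=679 f(17,13)=136 f(17,15)=17 f(17,17)=1
t=18: f(18,-2)=11934 f(18,0)=30056 f(18,2)=35190 f(18,4)=28764 f(18,6)=17748 f(18,8)=8415 f(18,10)=3042 f(18,12)=815 f(18,14)=153 f(18,16)=18 f(18,18)=1
Σ_s f(18,s) = 136136
P = 136136/262144 = 17017/32768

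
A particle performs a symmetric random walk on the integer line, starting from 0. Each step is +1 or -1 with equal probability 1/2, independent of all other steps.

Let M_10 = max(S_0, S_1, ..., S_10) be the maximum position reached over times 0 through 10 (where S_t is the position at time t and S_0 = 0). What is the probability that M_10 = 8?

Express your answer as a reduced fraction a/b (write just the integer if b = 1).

Answer: 5/512

Derivation:
Let M_10 = max(S_0,...,S_10). Use the reflection principle: for j ≥ 1, #{paths with M_10 ≥ j} = #{S_10 ≥ j} + #{S_10 ≥ j+1}.
By reflection, #{M_10 ≥ 8} = #{S_10 ≥ 8} + #{S_10 ≥ 9} = 11 + 1 = 12.
#{M_10 ≥ 9} = #{S_10 ≥ 9} + #{S_10 ≥ 10} = 1 + 1 = 2.
#{M_10 = 8} = 12 - 2 = 10.
P(M_10 = 8) = 10/1024 = 5/512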